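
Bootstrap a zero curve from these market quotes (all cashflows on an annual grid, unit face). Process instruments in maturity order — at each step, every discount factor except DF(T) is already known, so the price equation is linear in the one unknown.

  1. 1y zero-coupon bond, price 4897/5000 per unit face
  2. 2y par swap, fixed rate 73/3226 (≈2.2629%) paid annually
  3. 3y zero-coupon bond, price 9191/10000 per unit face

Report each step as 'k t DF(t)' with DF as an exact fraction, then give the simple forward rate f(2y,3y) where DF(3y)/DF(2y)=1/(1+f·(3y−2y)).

step 1 [1y] zero: DF = P = 4897/5000 ≈ 0.979400
step 2 [2y] swap r/1=73/3226: DF=(1 − 73/3226·(0.979400))/(1+73/3226) = 4781/5000 ≈ 0.956200
step 3 [3y] zero: DF = P = 9191/10000 ≈ 0.919100

1 1 4897/5000
2 2 4781/5000
3 3 9191/10000
f(2y,3y) = ((4781/5000)/(9191/10000) − 1)/(1) = 53/1313 ≈ 4.0366%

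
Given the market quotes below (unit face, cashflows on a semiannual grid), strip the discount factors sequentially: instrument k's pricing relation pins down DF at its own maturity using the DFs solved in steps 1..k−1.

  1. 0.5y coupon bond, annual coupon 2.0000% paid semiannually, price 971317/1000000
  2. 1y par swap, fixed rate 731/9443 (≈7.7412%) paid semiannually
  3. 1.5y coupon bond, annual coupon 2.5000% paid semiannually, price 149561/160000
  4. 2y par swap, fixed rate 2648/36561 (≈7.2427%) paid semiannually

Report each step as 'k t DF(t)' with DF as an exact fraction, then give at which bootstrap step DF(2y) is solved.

1 1/2 9617/10000
2 1 9269/10000
3 3/2 8999/10000
4 2 2169/2500
DF(2y) is solved at step 4

step 1 [0.5y] bond c/2=1/100: DF=(971317/1000000 − 1/100·(0))/(1+1/100) = 9617/10000 ≈ 0.961700
step 2 [1y] swap r/2=731/18886: DF=(1 − 731/18886·(0.961700))/(1+731/18886) = 9269/10000 ≈ 0.926900
step 3 [1.5y] bond c/2=1/80: DF=(149561/160000 − 1/80·(0.961700+0.926900))/(1+1/80) = 8999/10000 ≈ 0.899900
step 4 [2y] swap r/2=1324/36561: DF=(1 − 1324/36561·(0.961700+0.926900+0.899900))/(1+1324/36561) = 2169/2500 ≈ 0.867600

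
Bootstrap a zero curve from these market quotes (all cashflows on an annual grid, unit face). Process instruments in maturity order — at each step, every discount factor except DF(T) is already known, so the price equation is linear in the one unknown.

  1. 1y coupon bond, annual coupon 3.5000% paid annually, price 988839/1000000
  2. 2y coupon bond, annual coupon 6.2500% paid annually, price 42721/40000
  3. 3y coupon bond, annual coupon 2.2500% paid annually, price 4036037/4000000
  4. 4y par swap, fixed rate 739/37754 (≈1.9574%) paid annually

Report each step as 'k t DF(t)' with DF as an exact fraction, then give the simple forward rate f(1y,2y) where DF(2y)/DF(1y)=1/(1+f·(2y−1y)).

1 1 4777/5000
2 2 949/1000
3 3 9449/10000
4 4 9261/10000
f(1y,2y) = ((4777/5000)/(949/1000) − 1)/(1) = 32/4745 ≈ 0.6744%

step 1 [1y] bond c/1=7/200: DF=(988839/1000000 − 7/200·(0))/(1+7/200) = 4777/5000 ≈ 0.955400
step 2 [2y] bond c/1=1/16: DF=(42721/40000 − 1/16·(0.955400))/(1+1/16) = 949/1000 ≈ 0.949000
step 3 [3y] bond c/1=9/400: DF=(4036037/4000000 − 9/400·(0.955400+0.949000))/(1+9/400) = 9449/10000 ≈ 0.944900
step 4 [4y] swap r/1=739/37754: DF=(1 − 739/37754·(0.955400+0.949000+0.944900))/(1+739/37754) = 9261/10000 ≈ 0.926100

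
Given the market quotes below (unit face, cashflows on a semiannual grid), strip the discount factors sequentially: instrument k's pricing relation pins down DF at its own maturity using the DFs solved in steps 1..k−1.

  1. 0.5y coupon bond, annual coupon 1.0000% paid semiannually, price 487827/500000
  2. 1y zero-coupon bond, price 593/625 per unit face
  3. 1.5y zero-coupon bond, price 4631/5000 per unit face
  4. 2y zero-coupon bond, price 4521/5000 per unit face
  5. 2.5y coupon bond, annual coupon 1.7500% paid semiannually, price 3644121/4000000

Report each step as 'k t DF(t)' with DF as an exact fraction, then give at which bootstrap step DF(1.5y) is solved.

step 1 [0.5y] bond c/2=1/200: DF=(487827/500000 − 1/200·(0))/(1+1/200) = 2427/2500 ≈ 0.970800
step 2 [1y] zero: DF = P = 593/625 ≈ 0.948800
step 3 [1.5y] zero: DF = P = 4631/5000 ≈ 0.926200
step 4 [2y] zero: DF = P = 4521/5000 ≈ 0.904200
step 5 [2.5y] bond c/2=7/800: DF=(3644121/4000000 − 7/800·(0.970800+0.948800+0.926200+0.904200))/(1+7/800) = 4353/5000 ≈ 0.870600

1 1/2 2427/2500
2 1 593/625
3 3/2 4631/5000
4 2 4521/5000
5 5/2 4353/5000
DF(1.5y) is solved at step 3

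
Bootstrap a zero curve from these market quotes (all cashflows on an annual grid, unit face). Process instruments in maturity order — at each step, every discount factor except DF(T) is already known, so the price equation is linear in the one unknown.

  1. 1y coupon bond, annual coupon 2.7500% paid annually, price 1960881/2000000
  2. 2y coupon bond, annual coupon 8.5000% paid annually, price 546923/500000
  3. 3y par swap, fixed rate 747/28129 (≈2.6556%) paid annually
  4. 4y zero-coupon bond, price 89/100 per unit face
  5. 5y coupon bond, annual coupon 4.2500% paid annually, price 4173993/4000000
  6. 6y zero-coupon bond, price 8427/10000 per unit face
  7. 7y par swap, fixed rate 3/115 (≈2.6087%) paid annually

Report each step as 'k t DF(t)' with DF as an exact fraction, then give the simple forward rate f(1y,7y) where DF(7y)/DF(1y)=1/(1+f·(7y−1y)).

step 1 [1y] bond c/1=11/400: DF=(1960881/2000000 − 11/400·(0))/(1+11/400) = 4771/5000 ≈ 0.954200
step 2 [2y] bond c/1=17/200: DF=(546923/500000 − 17/200·(0.954200))/(1+17/200) = 4667/5000 ≈ 0.933400
step 3 [3y] swap r/1=747/28129: DF=(1 − 747/28129·(0.954200+0.933400))/(1+747/28129) = 9253/10000 ≈ 0.925300
step 4 [4y] zero: DF = P = 89/100 ≈ 0.890000
step 5 [5y] bond c/1=17/400: DF=(4173993/4000000 − 17/400·(0.954200+0.933400+0.925300+0.890000))/(1+17/400) = 17/20 ≈ 0.850000
step 6 [6y] zero: DF = P = 8427/10000 ≈ 0.842700
step 7 [7y] swap r/1=3/115: DF=(1 − 3/115·(0.954200+0.933400+0.925300+0.890000+0.850000+0.842700))/(1+3/115) = 4187/5000 ≈ 0.837400

1 1 4771/5000
2 2 4667/5000
3 3 9253/10000
4 4 89/100
5 5 17/20
6 6 8427/10000
7 7 4187/5000
f(1y,7y) = ((4771/5000)/(4187/5000) − 1)/(6) = 292/12561 ≈ 2.3247%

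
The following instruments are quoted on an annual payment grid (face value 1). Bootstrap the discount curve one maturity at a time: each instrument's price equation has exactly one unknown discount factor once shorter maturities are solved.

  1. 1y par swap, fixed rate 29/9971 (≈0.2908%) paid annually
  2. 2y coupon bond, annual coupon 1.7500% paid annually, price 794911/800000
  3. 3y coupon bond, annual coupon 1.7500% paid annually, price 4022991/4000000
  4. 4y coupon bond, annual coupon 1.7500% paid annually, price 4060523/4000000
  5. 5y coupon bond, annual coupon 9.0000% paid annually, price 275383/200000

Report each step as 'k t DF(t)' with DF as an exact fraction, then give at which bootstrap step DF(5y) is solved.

step 1 [1y] swap r/1=29/9971: DF=(1 − 29/9971·(0))/(1+29/9971) = 9971/10000 ≈ 0.997100
step 2 [2y] bond c/1=7/400: DF=(794911/800000 − 7/400·(0.997100))/(1+7/400) = 4797/5000 ≈ 0.959400
step 3 [3y] bond c/1=7/400: DF=(4022991/4000000 − 7/400·(0.997100+0.959400))/(1+7/400) = 2387/2500 ≈ 0.954800
step 4 [4y] bond c/1=7/400: DF=(4060523/4000000 − 7/400·(0.997100+0.959400+0.954800))/(1+7/400) = 2369/2500 ≈ 0.947600
step 5 [5y] bond c/1=9/100: DF=(275383/200000 − 9/100·(0.997100+0.959400+0.954800+0.947600))/(1+9/100) = 4723/5000 ≈ 0.944600

1 1 9971/10000
2 2 4797/5000
3 3 2387/2500
4 4 2369/2500
5 5 4723/5000
DF(5y) is solved at step 5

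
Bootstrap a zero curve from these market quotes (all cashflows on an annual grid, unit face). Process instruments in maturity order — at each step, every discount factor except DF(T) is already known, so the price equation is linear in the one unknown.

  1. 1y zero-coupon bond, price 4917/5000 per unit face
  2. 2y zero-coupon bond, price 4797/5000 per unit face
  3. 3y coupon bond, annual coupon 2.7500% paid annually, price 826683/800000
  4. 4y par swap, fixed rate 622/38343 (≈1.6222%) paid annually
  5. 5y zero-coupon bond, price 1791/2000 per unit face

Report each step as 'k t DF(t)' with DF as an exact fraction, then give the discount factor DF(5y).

step 1 [1y] zero: DF = P = 4917/5000 ≈ 0.983400
step 2 [2y] zero: DF = P = 4797/5000 ≈ 0.959400
step 3 [3y] bond c/1=11/400: DF=(826683/800000 − 11/400·(0.983400+0.959400))/(1+11/400) = 9537/10000 ≈ 0.953700
step 4 [4y] swap r/1=622/38343: DF=(1 − 622/38343·(0.983400+0.959400+0.953700))/(1+622/38343) = 4689/5000 ≈ 0.937800
step 5 [5y] zero: DF = P = 1791/2000 ≈ 0.895500

1 1 4917/5000
2 2 4797/5000
3 3 9537/10000
4 4 4689/5000
5 5 1791/2000
DF(5y) = 1791/2000 ≈ 0.895500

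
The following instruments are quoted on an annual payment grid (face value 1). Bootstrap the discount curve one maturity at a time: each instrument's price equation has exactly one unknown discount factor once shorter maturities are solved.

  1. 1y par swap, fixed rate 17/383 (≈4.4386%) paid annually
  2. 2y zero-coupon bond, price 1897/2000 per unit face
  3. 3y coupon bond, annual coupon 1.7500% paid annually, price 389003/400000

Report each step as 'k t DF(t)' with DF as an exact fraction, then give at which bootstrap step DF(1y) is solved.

step 1 [1y] swap r/1=17/383: DF=(1 − 17/383·(0))/(1+17/383) = 383/400 ≈ 0.957500
step 2 [2y] zero: DF = P = 1897/2000 ≈ 0.948500
step 3 [3y] bond c/1=7/400: DF=(389003/400000 − 7/400·(0.957500+0.948500))/(1+7/400) = 923/1000 ≈ 0.923000

1 1 383/400
2 2 1897/2000
3 3 923/1000
DF(1y) is solved at step 1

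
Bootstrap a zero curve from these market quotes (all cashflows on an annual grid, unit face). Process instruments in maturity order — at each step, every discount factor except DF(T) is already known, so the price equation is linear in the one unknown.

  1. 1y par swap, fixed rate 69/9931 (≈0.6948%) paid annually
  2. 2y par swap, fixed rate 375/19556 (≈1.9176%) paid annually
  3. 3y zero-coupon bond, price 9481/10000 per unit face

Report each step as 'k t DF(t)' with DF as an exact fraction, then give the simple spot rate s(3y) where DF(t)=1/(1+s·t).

1 1 9931/10000
2 2 77/80
3 3 9481/10000
s(3y) = (1/(9481/10000) − 1)/(3) = 173/9481 ≈ 1.8247%

step 1 [1y] swap r/1=69/9931: DF=(1 − 69/9931·(0))/(1+69/9931) = 9931/10000 ≈ 0.993100
step 2 [2y] swap r/1=375/19556: DF=(1 − 375/19556·(0.993100))/(1+375/19556) = 77/80 ≈ 0.962500
step 3 [3y] zero: DF = P = 9481/10000 ≈ 0.948100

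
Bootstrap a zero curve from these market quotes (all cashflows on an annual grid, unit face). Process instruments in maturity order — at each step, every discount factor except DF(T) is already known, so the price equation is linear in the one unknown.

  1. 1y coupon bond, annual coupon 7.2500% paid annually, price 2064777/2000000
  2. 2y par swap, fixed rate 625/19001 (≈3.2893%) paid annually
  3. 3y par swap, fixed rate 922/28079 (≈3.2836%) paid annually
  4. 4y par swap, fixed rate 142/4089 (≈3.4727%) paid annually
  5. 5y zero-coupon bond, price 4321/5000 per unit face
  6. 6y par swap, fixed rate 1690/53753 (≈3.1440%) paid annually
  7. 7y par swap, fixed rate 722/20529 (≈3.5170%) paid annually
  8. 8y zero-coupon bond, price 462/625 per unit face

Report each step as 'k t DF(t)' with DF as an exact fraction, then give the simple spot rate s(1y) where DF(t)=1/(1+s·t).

step 1 [1y] bond c/1=29/400: DF=(2064777/2000000 − 29/400·(0))/(1+29/400) = 4813/5000 ≈ 0.962600
step 2 [2y] swap r/1=625/19001: DF=(1 − 625/19001·(0.962600))/(1+625/19001) = 15/16 ≈ 0.937500
step 3 [3y] swap r/1=922/28079: DF=(1 − 922/28079·(0.962600+0.937500))/(1+922/28079) = 4539/5000 ≈ 0.907800
step 4 [4y] swap r/1=142/4089: DF=(1 − 142/4089·(0.962600+0.937500+0.907800))/(1+142/4089) = 4361/5000 ≈ 0.872200
step 5 [5y] zero: DF = P = 4321/5000 ≈ 0.864200
step 6 [6y] swap r/1=1690/53753: DF=(1 − 1690/53753·(0.962600+0.937500+0.907800+0.872200+0.864200))/(1+1690/53753) = 831/1000 ≈ 0.831000
step 7 [7y] swap r/1=722/20529: DF=(1 − 722/20529·(0.962600+0.937500+0.907800+0.872200+0.864200+0.831000))/(1+722/20529) = 3917/5000 ≈ 0.783400
step 8 [8y] zero: DF = P = 462/625 ≈ 0.739200

1 1 4813/5000
2 2 15/16
3 3 4539/5000
4 4 4361/5000
5 5 4321/5000
6 6 831/1000
7 7 3917/5000
8 8 462/625
s(1y) = (1/(4813/5000) − 1)/(1) = 187/4813 ≈ 3.8853%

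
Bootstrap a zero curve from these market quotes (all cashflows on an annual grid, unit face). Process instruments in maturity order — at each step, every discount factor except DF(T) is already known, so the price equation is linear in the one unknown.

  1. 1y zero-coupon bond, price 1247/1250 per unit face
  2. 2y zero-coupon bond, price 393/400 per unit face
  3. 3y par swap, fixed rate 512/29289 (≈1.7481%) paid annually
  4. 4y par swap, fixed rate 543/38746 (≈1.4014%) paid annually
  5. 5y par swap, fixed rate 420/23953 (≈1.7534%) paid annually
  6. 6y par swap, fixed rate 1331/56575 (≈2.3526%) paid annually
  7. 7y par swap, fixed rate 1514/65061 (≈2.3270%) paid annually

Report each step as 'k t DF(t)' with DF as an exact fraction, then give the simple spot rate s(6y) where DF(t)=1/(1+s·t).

step 1 [1y] zero: DF = P = 1247/1250 ≈ 0.997600
step 2 [2y] zero: DF = P = 393/400 ≈ 0.982500
step 3 [3y] swap r/1=512/29289: DF=(1 − 512/29289·(0.997600+0.982500))/(1+512/29289) = 593/625 ≈ 0.948800
step 4 [4y] swap r/1=543/38746: DF=(1 − 543/38746·(0.997600+0.982500+0.948800))/(1+543/38746) = 9457/10000 ≈ 0.945700
step 5 [5y] swap r/1=420/23953: DF=(1 − 420/23953·(0.997600+0.982500+0.948800+0.945700))/(1+420/23953) = 229/250 ≈ 0.916000
step 6 [6y] swap r/1=1331/56575: DF=(1 − 1331/56575·(0.997600+0.982500+0.948800+0.945700+0.916000))/(1+1331/56575) = 8669/10000 ≈ 0.866900
step 7 [7y] swap r/1=1514/65061: DF=(1 − 1514/65061·(0.997600+0.982500+0.948800+0.945700+0.916000+0.866900))/(1+1514/65061) = 4243/5000 ≈ 0.848600

1 1 1247/1250
2 2 393/400
3 3 593/625
4 4 9457/10000
5 5 229/250
6 6 8669/10000
7 7 4243/5000
s(6y) = (1/(8669/10000) − 1)/(6) = 1331/52014 ≈ 2.5589%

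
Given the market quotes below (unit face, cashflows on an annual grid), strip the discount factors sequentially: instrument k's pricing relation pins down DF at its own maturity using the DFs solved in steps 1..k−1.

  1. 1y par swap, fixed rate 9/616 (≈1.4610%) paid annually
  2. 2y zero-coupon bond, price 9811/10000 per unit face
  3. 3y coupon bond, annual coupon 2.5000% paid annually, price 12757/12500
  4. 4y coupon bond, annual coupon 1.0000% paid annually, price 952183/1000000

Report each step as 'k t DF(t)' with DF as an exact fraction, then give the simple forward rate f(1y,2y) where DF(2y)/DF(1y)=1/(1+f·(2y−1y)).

step 1 [1y] swap r/1=9/616: DF=(1 − 9/616·(0))/(1+9/616) = 616/625 ≈ 0.985600
step 2 [2y] zero: DF = P = 9811/10000 ≈ 0.981100
step 3 [3y] bond c/1=1/40: DF=(12757/12500 − 1/40·(0.985600+0.981100))/(1+1/40) = 9477/10000 ≈ 0.947700
step 4 [4y] bond c/1=1/100: DF=(952183/1000000 − 1/100·(0.985600+0.981100+0.947700))/(1+1/100) = 9139/10000 ≈ 0.913900

1 1 616/625
2 2 9811/10000
3 3 9477/10000
4 4 9139/10000
f(1y,2y) = ((616/625)/(9811/10000) − 1)/(1) = 45/9811 ≈ 0.4587%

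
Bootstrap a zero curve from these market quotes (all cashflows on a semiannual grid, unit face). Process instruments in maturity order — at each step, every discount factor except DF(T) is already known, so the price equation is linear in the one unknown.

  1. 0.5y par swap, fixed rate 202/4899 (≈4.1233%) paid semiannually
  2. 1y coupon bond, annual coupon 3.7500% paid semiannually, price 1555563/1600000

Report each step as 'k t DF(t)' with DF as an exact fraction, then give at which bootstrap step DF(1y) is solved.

step 1 [0.5y] swap r/2=101/4899: DF=(1 − 101/4899·(0))/(1+101/4899) = 4899/5000 ≈ 0.979800
step 2 [1y] bond c/2=3/160: DF=(1555563/1600000 − 3/160·(0.979800))/(1+3/160) = 9363/10000 ≈ 0.936300

1 1/2 4899/5000
2 1 9363/10000
DF(1y) is solved at step 2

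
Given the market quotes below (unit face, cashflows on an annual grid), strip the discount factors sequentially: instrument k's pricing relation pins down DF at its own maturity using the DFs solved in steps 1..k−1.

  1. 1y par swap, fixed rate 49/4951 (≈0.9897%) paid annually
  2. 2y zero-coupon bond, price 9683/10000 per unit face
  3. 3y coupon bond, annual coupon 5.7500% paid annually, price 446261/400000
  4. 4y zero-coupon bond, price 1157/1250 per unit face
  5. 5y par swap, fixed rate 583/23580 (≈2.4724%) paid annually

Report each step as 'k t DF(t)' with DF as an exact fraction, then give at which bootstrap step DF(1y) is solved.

1 1 4951/5000
2 2 9683/10000
3 3 1897/2000
4 4 1157/1250
5 5 4417/5000
DF(1y) is solved at step 1

step 1 [1y] swap r/1=49/4951: DF=(1 − 49/4951·(0))/(1+49/4951) = 4951/5000 ≈ 0.990200
step 2 [2y] zero: DF = P = 9683/10000 ≈ 0.968300
step 3 [3y] bond c/1=23/400: DF=(446261/400000 − 23/400·(0.990200+0.968300))/(1+23/400) = 1897/2000 ≈ 0.948500
step 4 [4y] zero: DF = P = 1157/1250 ≈ 0.925600
step 5 [5y] swap r/1=583/23580: DF=(1 − 583/23580·(0.990200+0.968300+0.948500+0.925600))/(1+583/23580) = 4417/5000 ≈ 0.883400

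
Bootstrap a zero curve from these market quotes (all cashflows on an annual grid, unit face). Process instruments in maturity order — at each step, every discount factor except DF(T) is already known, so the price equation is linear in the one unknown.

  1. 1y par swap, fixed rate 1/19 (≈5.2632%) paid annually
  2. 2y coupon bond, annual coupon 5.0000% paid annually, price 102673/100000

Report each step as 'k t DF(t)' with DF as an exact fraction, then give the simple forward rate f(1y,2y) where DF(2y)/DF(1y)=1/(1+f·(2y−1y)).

1 1 19/20
2 2 4663/5000
f(1y,2y) = ((19/20)/(4663/5000) − 1)/(1) = 87/4663 ≈ 1.8658%

step 1 [1y] swap r/1=1/19: DF=(1 − 1/19·(0))/(1+1/19) = 19/20 ≈ 0.950000
step 2 [2y] bond c/1=1/20: DF=(102673/100000 − 1/20·(0.950000))/(1+1/20) = 4663/5000 ≈ 0.932600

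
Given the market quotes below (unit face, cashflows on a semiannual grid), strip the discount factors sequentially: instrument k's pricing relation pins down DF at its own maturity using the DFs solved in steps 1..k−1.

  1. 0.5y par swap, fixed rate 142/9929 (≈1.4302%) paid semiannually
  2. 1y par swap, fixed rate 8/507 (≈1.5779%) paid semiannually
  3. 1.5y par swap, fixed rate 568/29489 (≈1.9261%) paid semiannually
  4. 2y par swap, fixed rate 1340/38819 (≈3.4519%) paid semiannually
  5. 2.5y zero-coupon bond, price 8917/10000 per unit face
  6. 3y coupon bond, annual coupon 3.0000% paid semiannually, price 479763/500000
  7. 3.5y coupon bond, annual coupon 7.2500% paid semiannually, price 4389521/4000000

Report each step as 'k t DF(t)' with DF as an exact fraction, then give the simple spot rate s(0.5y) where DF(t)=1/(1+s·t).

step 1 [0.5y] swap r/2=71/9929: DF=(1 − 71/9929·(0))/(1+71/9929) = 9929/10000 ≈ 0.992900
step 2 [1y] swap r/2=4/507: DF=(1 − 4/507·(0.992900))/(1+4/507) = 2461/2500 ≈ 0.984400
step 3 [1.5y] swap r/2=284/29489: DF=(1 − 284/29489·(0.992900+0.984400))/(1+284/29489) = 2429/2500 ≈ 0.971600
step 4 [2y] swap r/2=670/38819: DF=(1 − 670/38819·(0.992900+0.984400+0.971600))/(1+670/38819) = 933/1000 ≈ 0.933000
step 5 [2.5y] zero: DF = P = 8917/10000 ≈ 0.891700
step 6 [3y] bond c/2=3/200: DF=(479763/500000 − 3/200·(0.992900+0.984400+0.971600+0.933000+0.891700))/(1+3/200) = 2187/2500 ≈ 0.874800
step 7 [3.5y] bond c/2=29/800: DF=(4389521/4000000 − 29/800·(0.992900+0.984400+0.971600+0.933000+0.891700+0.874800))/(1+29/800) = 4307/5000 ≈ 0.861400

1 1/2 9929/10000
2 1 2461/2500
3 3/2 2429/2500
4 2 933/1000
5 5/2 8917/10000
6 3 2187/2500
7 7/2 4307/5000
s(0.5y) = (1/(9929/10000) − 1)/(1/2) = 142/9929 ≈ 1.4302%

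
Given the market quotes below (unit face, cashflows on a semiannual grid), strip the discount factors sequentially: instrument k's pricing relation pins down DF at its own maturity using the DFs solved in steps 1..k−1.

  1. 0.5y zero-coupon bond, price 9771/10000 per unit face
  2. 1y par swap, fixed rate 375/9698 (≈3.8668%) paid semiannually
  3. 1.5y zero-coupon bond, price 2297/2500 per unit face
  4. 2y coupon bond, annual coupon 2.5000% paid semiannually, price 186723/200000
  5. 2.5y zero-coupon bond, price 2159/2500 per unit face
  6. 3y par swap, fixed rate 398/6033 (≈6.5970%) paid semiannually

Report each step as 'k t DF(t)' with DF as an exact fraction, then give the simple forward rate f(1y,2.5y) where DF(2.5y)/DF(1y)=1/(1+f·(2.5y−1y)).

step 1 [0.5y] zero: DF = P = 9771/10000 ≈ 0.977100
step 2 [1y] swap r/2=375/19396: DF=(1 − 375/19396·(0.977100))/(1+375/19396) = 77/80 ≈ 0.962500
step 3 [1.5y] zero: DF = P = 2297/2500 ≈ 0.918800
step 4 [2y] bond c/2=1/80: DF=(186723/200000 − 1/80·(0.977100+0.962500+0.918800))/(1+1/80) = 2217/2500 ≈ 0.886800
step 5 [2.5y] zero: DF = P = 2159/2500 ≈ 0.863600
step 6 [3y] swap r/2=199/6033: DF=(1 − 199/6033·(0.977100+0.962500+0.918800+0.886800+0.863600))/(1+199/6033) = 8209/10000 ≈ 0.820900

1 1/2 9771/10000
2 1 77/80
3 3/2 2297/2500
4 2 2217/2500
5 5/2 2159/2500
6 3 8209/10000
f(1y,2.5y) = ((77/80)/(2159/2500) − 1)/(3/2) = 989/12954 ≈ 7.6347%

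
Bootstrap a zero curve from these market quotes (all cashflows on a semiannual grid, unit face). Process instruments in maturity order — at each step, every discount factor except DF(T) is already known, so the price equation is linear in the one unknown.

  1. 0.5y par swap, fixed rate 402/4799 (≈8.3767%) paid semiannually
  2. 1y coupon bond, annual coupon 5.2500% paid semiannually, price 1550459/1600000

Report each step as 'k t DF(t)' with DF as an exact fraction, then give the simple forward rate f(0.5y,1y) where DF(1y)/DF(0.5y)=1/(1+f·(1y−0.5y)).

step 1 [0.5y] swap r/2=201/4799: DF=(1 − 201/4799·(0))/(1+201/4799) = 4799/5000 ≈ 0.959800
step 2 [1y] bond c/2=21/800: DF=(1550459/1600000 − 21/800·(0.959800))/(1+21/800) = 9197/10000 ≈ 0.919700

1 1/2 4799/5000
2 1 9197/10000
f(0.5y,1y) = ((4799/5000)/(9197/10000) − 1)/(1/2) = 802/9197 ≈ 8.7202%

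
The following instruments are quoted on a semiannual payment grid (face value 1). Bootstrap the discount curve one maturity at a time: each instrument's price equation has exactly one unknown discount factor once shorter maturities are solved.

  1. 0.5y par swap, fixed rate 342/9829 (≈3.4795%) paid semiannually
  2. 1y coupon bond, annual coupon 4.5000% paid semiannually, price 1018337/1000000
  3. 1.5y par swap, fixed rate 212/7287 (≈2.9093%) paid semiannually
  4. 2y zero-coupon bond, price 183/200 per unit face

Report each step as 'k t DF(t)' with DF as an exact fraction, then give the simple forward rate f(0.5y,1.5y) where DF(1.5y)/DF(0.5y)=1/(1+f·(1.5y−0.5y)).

1 1/2 9829/10000
2 1 9743/10000
3 3/2 1197/1250
4 2 183/200
f(0.5y,1.5y) = ((9829/10000)/(1197/1250) − 1)/(1) = 253/9576 ≈ 2.6420%

step 1 [0.5y] swap r/2=171/9829: DF=(1 − 171/9829·(0))/(1+171/9829) = 9829/10000 ≈ 0.982900
step 2 [1y] bond c/2=9/400: DF=(1018337/1000000 − 9/400·(0.982900))/(1+9/400) = 9743/10000 ≈ 0.974300
step 3 [1.5y] swap r/2=106/7287: DF=(1 − 106/7287·(0.982900+0.974300))/(1+106/7287) = 1197/1250 ≈ 0.957600
step 4 [2y] zero: DF = P = 183/200 ≈ 0.915000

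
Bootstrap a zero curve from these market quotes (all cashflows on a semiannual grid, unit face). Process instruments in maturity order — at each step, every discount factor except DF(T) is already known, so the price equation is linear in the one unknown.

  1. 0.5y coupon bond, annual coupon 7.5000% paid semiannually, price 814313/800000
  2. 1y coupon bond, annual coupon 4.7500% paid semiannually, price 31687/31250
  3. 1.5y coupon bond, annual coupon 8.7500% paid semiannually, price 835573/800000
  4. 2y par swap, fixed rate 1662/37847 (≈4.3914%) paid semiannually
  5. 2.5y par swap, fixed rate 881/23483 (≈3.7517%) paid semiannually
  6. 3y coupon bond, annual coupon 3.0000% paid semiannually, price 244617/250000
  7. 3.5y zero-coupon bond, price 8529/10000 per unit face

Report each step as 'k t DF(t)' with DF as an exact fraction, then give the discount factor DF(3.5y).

1 1/2 9811/10000
2 1 9677/10000
3 3/2 919/1000
4 2 9169/10000
5 5/2 9119/10000
6 3 4473/5000
7 7/2 8529/10000
DF(3.5y) = 8529/10000 ≈ 0.852900

step 1 [0.5y] bond c/2=3/80: DF=(814313/800000 − 3/80·(0))/(1+3/80) = 9811/10000 ≈ 0.981100
step 2 [1y] bond c/2=19/800: DF=(31687/31250 − 19/800·(0.981100))/(1+19/800) = 9677/10000 ≈ 0.967700
step 3 [1.5y] bond c/2=7/160: DF=(835573/800000 − 7/160·(0.981100+0.967700))/(1+7/160) = 919/1000 ≈ 0.919000
step 4 [2y] swap r/2=831/37847: DF=(1 − 831/37847·(0.981100+0.967700+0.919000))/(1+831/37847) = 9169/10000 ≈ 0.916900
step 5 [2.5y] swap r/2=881/46966: DF=(1 − 881/46966·(0.981100+0.967700+0.919000+0.916900))/(1+881/46966) = 9119/10000 ≈ 0.911900
step 6 [3y] bond c/2=3/200: DF=(244617/250000 − 3/200·(0.981100+0.967700+0.919000+0.916900+0.911900))/(1+3/200) = 4473/5000 ≈ 0.894600
step 7 [3.5y] zero: DF = P = 8529/10000 ≈ 0.852900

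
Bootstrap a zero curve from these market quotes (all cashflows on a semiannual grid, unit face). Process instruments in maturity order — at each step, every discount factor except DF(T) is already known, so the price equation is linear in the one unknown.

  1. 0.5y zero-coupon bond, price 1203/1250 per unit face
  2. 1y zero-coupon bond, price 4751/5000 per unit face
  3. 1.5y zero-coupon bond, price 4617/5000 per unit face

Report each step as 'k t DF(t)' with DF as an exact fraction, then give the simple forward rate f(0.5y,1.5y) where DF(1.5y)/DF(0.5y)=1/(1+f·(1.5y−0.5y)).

1 1/2 1203/1250
2 1 4751/5000
3 3/2 4617/5000
f(0.5y,1.5y) = ((1203/1250)/(4617/5000) − 1)/(1) = 65/1539 ≈ 4.2235%

step 1 [0.5y] zero: DF = P = 1203/1250 ≈ 0.962400
step 2 [1y] zero: DF = P = 4751/5000 ≈ 0.950200
step 3 [1.5y] zero: DF = P = 4617/5000 ≈ 0.923400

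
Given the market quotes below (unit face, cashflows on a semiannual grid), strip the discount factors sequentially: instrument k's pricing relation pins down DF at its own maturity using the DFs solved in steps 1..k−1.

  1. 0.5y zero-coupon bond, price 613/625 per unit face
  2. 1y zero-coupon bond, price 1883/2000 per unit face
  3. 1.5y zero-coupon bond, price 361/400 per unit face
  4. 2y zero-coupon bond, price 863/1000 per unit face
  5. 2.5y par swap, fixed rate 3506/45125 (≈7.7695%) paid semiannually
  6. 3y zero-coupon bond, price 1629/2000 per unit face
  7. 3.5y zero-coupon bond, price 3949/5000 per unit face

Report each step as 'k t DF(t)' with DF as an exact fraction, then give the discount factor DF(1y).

step 1 [0.5y] zero: DF = P = 613/625 ≈ 0.980800
step 2 [1y] zero: DF = P = 1883/2000 ≈ 0.941500
step 3 [1.5y] zero: DF = P = 361/400 ≈ 0.902500
step 4 [2y] zero: DF = P = 863/1000 ≈ 0.863000
step 5 [2.5y] swap r/2=1753/45125: DF=(1 − 1753/45125·(0.980800+0.941500+0.902500+0.863000))/(1+1753/45125) = 8247/10000 ≈ 0.824700
step 6 [3y] zero: DF = P = 1629/2000 ≈ 0.814500
step 7 [3.5y] zero: DF = P = 3949/5000 ≈ 0.789800

1 1/2 613/625
2 1 1883/2000
3 3/2 361/400
4 2 863/1000
5 5/2 8247/10000
6 3 1629/2000
7 7/2 3949/5000
DF(1y) = 1883/2000 ≈ 0.941500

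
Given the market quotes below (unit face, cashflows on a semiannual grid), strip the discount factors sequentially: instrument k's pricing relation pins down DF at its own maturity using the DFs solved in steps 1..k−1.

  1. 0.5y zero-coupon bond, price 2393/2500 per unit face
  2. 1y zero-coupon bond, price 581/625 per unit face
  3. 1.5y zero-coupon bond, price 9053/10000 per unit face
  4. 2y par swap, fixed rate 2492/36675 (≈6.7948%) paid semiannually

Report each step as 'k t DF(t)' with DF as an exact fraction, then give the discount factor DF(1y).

1 1/2 2393/2500
2 1 581/625
3 3/2 9053/10000
4 2 4377/5000
DF(1y) = 581/625 ≈ 0.929600

step 1 [0.5y] zero: DF = P = 2393/2500 ≈ 0.957200
step 2 [1y] zero: DF = P = 581/625 ≈ 0.929600
step 3 [1.5y] zero: DF = P = 9053/10000 ≈ 0.905300
step 4 [2y] swap r/2=1246/36675: DF=(1 − 1246/36675·(0.957200+0.929600+0.905300))/(1+1246/36675) = 4377/5000 ≈ 0.875400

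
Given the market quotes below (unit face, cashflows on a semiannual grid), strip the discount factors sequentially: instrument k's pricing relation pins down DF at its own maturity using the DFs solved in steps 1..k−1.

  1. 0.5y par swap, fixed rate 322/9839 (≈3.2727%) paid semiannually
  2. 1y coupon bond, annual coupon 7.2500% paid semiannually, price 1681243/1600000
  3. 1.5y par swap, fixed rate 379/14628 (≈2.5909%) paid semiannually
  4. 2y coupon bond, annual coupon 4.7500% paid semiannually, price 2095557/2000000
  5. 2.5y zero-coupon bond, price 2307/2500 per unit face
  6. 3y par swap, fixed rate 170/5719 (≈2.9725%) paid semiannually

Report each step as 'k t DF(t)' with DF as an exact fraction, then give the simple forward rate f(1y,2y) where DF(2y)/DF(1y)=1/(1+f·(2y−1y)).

1 1/2 9839/10000
2 1 2449/2500
3 3/2 9621/10000
4 2 2389/2500
5 5/2 2307/2500
6 3 183/200
f(1y,2y) = ((2449/2500)/(2389/2500) − 1)/(1) = 60/2389 ≈ 2.5115%

step 1 [0.5y] swap r/2=161/9839: DF=(1 − 161/9839·(0))/(1+161/9839) = 9839/10000 ≈ 0.983900
step 2 [1y] bond c/2=29/800: DF=(1681243/1600000 − 29/800·(0.983900))/(1+29/800) = 2449/2500 ≈ 0.979600
step 3 [1.5y] swap r/2=379/29256: DF=(1 − 379/29256·(0.983900+0.979600))/(1+379/29256) = 9621/10000 ≈ 0.962100
step 4 [2y] bond c/2=19/800: DF=(2095557/2000000 − 19/800·(0.983900+0.979600+0.962100))/(1+19/800) = 2389/2500 ≈ 0.955600
step 5 [2.5y] zero: DF = P = 2307/2500 ≈ 0.922800
step 6 [3y] swap r/2=85/5719: DF=(1 − 85/5719·(0.983900+0.979600+0.962100+0.955600+0.922800))/(1+85/5719) = 183/200 ≈ 0.915000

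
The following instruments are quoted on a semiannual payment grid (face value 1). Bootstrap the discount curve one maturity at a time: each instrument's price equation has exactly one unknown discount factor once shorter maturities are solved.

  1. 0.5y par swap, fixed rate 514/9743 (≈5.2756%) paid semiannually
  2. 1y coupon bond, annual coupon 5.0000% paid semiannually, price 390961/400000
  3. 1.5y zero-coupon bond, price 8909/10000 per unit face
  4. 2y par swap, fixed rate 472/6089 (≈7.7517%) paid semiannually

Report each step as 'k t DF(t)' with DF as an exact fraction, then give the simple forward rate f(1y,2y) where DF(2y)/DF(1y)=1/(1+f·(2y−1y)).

step 1 [0.5y] swap r/2=257/9743: DF=(1 − 257/9743·(0))/(1+257/9743) = 9743/10000 ≈ 0.974300
step 2 [1y] bond c/2=1/40: DF=(390961/400000 − 1/40·(0.974300))/(1+1/40) = 4649/5000 ≈ 0.929800
step 3 [1.5y] zero: DF = P = 8909/10000 ≈ 0.890900
step 4 [2y] swap r/2=236/6089: DF=(1 − 236/6089·(0.974300+0.929800+0.890900))/(1+236/6089) = 1073/1250 ≈ 0.858400

1 1/2 9743/10000
2 1 4649/5000
3 3/2 8909/10000
4 2 1073/1250
f(1y,2y) = ((4649/5000)/(1073/1250) − 1)/(1) = 357/4292 ≈ 8.3178%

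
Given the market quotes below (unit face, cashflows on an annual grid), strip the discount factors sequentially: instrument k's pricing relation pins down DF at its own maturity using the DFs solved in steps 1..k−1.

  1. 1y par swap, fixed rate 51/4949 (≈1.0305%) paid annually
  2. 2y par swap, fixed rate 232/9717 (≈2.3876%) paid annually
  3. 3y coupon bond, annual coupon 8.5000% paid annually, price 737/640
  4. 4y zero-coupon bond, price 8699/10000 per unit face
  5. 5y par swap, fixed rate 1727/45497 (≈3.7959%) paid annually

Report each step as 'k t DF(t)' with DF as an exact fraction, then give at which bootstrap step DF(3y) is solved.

1 1 4949/5000
2 2 596/625
3 3 9091/10000
4 4 8699/10000
5 5 8273/10000
DF(3y) is solved at step 3

step 1 [1y] swap r/1=51/4949: DF=(1 − 51/4949·(0))/(1+51/4949) = 4949/5000 ≈ 0.989800
step 2 [2y] swap r/1=232/9717: DF=(1 − 232/9717·(0.989800))/(1+232/9717) = 596/625 ≈ 0.953600
step 3 [3y] bond c/1=17/200: DF=(737/640 − 17/200·(0.989800+0.953600))/(1+17/200) = 9091/10000 ≈ 0.909100
step 4 [4y] zero: DF = P = 8699/10000 ≈ 0.869900
step 5 [5y] swap r/1=1727/45497: DF=(1 − 1727/45497·(0.989800+0.953600+0.909100+0.869900))/(1+1727/45497) = 8273/10000 ≈ 0.827300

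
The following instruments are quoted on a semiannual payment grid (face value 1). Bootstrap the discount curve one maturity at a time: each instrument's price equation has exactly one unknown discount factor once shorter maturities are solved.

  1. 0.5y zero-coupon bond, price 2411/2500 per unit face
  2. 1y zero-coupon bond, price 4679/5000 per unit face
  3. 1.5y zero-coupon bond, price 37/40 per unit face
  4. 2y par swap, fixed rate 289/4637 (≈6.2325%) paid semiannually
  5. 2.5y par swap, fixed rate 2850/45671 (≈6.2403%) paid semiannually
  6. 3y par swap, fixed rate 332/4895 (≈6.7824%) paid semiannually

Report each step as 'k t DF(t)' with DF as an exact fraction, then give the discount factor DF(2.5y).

1 1/2 2411/2500
2 1 4679/5000
3 3/2 37/40
4 2 2211/2500
5 5/2 343/400
6 3 4087/5000
DF(2.5y) = 343/400 ≈ 0.857500

step 1 [0.5y] zero: DF = P = 2411/2500 ≈ 0.964400
step 2 [1y] zero: DF = P = 4679/5000 ≈ 0.935800
step 3 [1.5y] zero: DF = P = 37/40 ≈ 0.925000
step 4 [2y] swap r/2=289/9274: DF=(1 − 289/9274·(0.964400+0.935800+0.925000))/(1+289/9274) = 2211/2500 ≈ 0.884400
step 5 [2.5y] swap r/2=1425/45671: DF=(1 − 1425/45671·(0.964400+0.935800+0.925000+0.884400))/(1+1425/45671) = 343/400 ≈ 0.857500
step 6 [3y] swap r/2=166/4895: DF=(1 − 166/4895·(0.964400+0.935800+0.925000+0.884400+0.857500))/(1+166/4895) = 4087/5000 ≈ 0.817400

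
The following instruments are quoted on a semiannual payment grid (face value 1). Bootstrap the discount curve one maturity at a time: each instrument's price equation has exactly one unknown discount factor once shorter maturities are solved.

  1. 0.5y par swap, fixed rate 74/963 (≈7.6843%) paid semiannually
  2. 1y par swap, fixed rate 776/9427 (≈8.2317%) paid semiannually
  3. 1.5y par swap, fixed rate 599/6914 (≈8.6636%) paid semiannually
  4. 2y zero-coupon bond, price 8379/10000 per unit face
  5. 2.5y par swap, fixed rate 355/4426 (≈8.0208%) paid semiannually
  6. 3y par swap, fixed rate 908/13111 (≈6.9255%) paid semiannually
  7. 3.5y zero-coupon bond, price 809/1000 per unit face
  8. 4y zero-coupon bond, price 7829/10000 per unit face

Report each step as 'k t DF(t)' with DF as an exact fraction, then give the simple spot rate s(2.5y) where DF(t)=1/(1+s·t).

step 1 [0.5y] swap r/2=37/963: DF=(1 − 37/963·(0))/(1+37/963) = 963/1000 ≈ 0.963000
step 2 [1y] swap r/2=388/9427: DF=(1 − 388/9427·(0.963000))/(1+388/9427) = 1153/1250 ≈ 0.922400
step 3 [1.5y] swap r/2=599/13828: DF=(1 − 599/13828·(0.963000+0.922400))/(1+599/13828) = 4401/5000 ≈ 0.880200
step 4 [2y] zero: DF = P = 8379/10000 ≈ 0.837900
step 5 [2.5y] swap r/2=355/8852: DF=(1 − 355/8852·(0.963000+0.922400+0.880200+0.837900))/(1+355/8852) = 329/400 ≈ 0.822500
step 6 [3y] swap r/2=454/13111: DF=(1 − 454/13111·(0.963000+0.922400+0.880200+0.837900+0.822500))/(1+454/13111) = 1023/1250 ≈ 0.818400
step 7 [3.5y] zero: DF = P = 809/1000 ≈ 0.809000
step 8 [4y] zero: DF = P = 7829/10000 ≈ 0.782900

1 1/2 963/1000
2 1 1153/1250
3 3/2 4401/5000
4 2 8379/10000
5 5/2 329/400
6 3 1023/1250
7 7/2 809/1000
8 4 7829/10000
s(2.5y) = (1/(329/400) − 1)/(5/2) = 142/1645 ≈ 8.6322%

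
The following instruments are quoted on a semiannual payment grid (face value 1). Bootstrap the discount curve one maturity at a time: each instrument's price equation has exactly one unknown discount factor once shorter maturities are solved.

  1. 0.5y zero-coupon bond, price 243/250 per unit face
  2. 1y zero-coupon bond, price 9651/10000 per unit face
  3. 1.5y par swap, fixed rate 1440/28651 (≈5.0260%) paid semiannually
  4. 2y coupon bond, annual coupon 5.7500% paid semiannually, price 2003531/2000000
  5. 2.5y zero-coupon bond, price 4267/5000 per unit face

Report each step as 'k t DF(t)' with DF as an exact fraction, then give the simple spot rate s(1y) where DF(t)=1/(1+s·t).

1 1/2 243/250
2 1 9651/10000
3 3/2 116/125
4 2 8937/10000
5 5/2 4267/5000
s(1y) = (1/(9651/10000) − 1)/(1) = 349/9651 ≈ 3.6162%

step 1 [0.5y] zero: DF = P = 243/250 ≈ 0.972000
step 2 [1y] zero: DF = P = 9651/10000 ≈ 0.965100
step 3 [1.5y] swap r/2=720/28651: DF=(1 − 720/28651·(0.972000+0.965100))/(1+720/28651) = 116/125 ≈ 0.928000
step 4 [2y] bond c/2=23/800: DF=(2003531/2000000 − 23/800·(0.972000+0.965100+0.928000))/(1+23/800) = 8937/10000 ≈ 0.893700
step 5 [2.5y] zero: DF = P = 4267/5000 ≈ 0.853400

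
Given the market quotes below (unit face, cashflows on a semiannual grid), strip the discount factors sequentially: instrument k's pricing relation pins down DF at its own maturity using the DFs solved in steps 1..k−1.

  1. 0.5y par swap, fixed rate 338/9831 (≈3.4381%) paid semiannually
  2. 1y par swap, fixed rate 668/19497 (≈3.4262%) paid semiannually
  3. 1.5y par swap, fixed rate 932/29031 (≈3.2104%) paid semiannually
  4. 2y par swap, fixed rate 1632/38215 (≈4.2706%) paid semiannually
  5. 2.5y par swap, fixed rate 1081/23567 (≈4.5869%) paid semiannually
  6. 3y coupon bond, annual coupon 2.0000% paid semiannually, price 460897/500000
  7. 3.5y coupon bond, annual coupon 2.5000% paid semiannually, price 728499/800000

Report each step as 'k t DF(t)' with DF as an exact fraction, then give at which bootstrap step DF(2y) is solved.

1 1/2 9831/10000
2 1 4833/5000
3 3/2 4767/5000
4 2 574/625
5 5/2 8919/10000
6 3 433/500
7 7/2 1661/2000
DF(2y) is solved at step 4

step 1 [0.5y] swap r/2=169/9831: DF=(1 − 169/9831·(0))/(1+169/9831) = 9831/10000 ≈ 0.983100
step 2 [1y] swap r/2=334/19497: DF=(1 − 334/19497·(0.983100))/(1+334/19497) = 4833/5000 ≈ 0.966600
step 3 [1.5y] swap r/2=466/29031: DF=(1 − 466/29031·(0.983100+0.966600))/(1+466/29031) = 4767/5000 ≈ 0.953400
step 4 [2y] swap r/2=816/38215: DF=(1 − 816/38215·(0.983100+0.966600+0.953400))/(1+816/38215) = 574/625 ≈ 0.918400
step 5 [2.5y] swap r/2=1081/47134: DF=(1 − 1081/47134·(0.983100+0.966600+0.953400+0.918400))/(1+1081/47134) = 8919/10000 ≈ 0.891900
step 6 [3y] bond c/2=1/100: DF=(460897/500000 − 1/100·(0.983100+0.966600+0.953400+0.918400+0.891900))/(1+1/100) = 433/500 ≈ 0.866000
step 7 [3.5y] bond c/2=1/80: DF=(728499/800000 − 1/80·(0.983100+0.966600+0.953400+0.918400+0.891900+0.866000))/(1+1/80) = 1661/2000 ≈ 0.830500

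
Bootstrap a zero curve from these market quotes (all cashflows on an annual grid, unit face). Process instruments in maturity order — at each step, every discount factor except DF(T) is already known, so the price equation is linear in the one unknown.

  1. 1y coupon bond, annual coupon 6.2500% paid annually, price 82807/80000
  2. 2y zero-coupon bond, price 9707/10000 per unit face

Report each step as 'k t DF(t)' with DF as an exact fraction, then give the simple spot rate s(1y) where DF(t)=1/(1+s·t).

1 1 4871/5000
2 2 9707/10000
s(1y) = (1/(4871/5000) − 1)/(1) = 129/4871 ≈ 2.6483%

step 1 [1y] bond c/1=1/16: DF=(82807/80000 − 1/16·(0))/(1+1/16) = 4871/5000 ≈ 0.974200
step 2 [2y] zero: DF = P = 9707/10000 ≈ 0.970700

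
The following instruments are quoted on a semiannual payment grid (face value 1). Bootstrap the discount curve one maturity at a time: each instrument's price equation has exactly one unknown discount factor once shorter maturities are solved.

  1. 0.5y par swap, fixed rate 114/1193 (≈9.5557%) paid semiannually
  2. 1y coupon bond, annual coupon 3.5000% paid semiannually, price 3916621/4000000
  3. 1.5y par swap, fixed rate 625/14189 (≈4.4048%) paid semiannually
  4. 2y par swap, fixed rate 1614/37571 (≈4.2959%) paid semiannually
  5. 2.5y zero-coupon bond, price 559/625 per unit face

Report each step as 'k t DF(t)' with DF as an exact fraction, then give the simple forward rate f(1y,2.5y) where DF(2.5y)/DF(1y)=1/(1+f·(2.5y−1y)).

1 1/2 1193/1250
2 1 9459/10000
3 3/2 15/16
4 2 9193/10000
5 5/2 559/625
f(1y,2.5y) = ((9459/10000)/(559/625) − 1)/(3/2) = 515/13416 ≈ 3.8387%

step 1 [0.5y] swap r/2=57/1193: DF=(1 − 57/1193·(0))/(1+57/1193) = 1193/1250 ≈ 0.954400
step 2 [1y] bond c/2=7/400: DF=(3916621/4000000 − 7/400·(0.954400))/(1+7/400) = 9459/10000 ≈ 0.945900
step 3 [1.5y] swap r/2=625/28378: DF=(1 − 625/28378·(0.954400+0.945900))/(1+625/28378) = 15/16 ≈ 0.937500
step 4 [2y] swap r/2=807/37571: DF=(1 − 807/37571·(0.954400+0.945900+0.937500))/(1+807/37571) = 9193/10000 ≈ 0.919300
step 5 [2.5y] zero: DF = P = 559/625 ≈ 0.894400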